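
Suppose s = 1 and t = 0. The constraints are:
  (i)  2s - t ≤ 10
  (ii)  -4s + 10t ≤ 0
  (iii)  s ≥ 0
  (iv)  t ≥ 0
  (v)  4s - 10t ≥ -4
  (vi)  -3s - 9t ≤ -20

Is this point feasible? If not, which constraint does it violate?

Constraint (vi): -3s - 9t = -3, which is not ≤ -20. All other constraints are satisfied.

not feasible — violates (vi)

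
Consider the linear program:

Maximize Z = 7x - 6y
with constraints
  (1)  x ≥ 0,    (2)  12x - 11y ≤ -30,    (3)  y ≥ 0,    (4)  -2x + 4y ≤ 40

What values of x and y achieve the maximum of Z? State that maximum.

x = 160/13, y = 210/13, maximum Z = -140/13

Vertices and Z = 7x - 6y:
  (0, 30/11) → Z = -180/11
  (0, 10) → Z = -60
  (160/13, 210/13) → Z = -140/13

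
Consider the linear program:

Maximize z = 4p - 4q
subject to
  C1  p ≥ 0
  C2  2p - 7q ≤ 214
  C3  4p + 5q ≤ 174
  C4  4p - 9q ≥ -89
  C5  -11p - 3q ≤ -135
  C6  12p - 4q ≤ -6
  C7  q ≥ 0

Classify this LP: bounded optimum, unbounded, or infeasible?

The boundaries p = 0 and 4p - 9q = -89 meet at (0, 89/9), but that point violates -11p - 3q ≤ -135. Every candidate vertex is excluded by some other constraint, so the feasible region is empty.

infeasible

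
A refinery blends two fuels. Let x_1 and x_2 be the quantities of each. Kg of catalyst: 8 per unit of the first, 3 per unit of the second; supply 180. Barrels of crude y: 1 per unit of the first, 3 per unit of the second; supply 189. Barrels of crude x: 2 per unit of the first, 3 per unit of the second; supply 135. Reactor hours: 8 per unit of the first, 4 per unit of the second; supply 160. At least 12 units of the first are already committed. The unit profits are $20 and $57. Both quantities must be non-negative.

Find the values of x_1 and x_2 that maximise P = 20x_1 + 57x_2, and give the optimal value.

x_1 = 12, x_2 = 16, maximum P = 1152

Feasible corners and P = 20x_1 + 57x_2:
  (20, 0) → P = 400
  (12, 0) → P = 240
  (12, 16) → P = 1152

The binding constraints are 8x_1 + 4x_2 = 160 and x_1 = 12.
Solving simultaneously gives x_1 = 12, x_2 = 16.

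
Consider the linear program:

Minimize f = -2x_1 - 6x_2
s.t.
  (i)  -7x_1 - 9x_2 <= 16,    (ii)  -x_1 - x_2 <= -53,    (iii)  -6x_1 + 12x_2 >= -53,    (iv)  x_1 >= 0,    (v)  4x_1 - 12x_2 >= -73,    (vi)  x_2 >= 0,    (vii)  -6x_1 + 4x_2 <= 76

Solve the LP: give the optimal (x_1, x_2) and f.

Corner points and f = -2x_1 - 6x_2:
  (689/18, 265/18) → f = -1484/9
  (563/16, 285/16) → f = -709/4
  (63, 325/12) → f = -577/2

x_1 = 63, x_2 = 325/12, minimum f = -577/2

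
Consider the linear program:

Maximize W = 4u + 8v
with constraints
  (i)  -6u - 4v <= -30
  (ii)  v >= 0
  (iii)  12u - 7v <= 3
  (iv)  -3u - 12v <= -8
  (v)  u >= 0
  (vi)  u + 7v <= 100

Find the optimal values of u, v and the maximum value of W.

u = 103/13, v = 171/13, maximum W = 1780/13

Vertices and W = 4u + 8v:
  (37/15, 19/5) → W = 604/15
  (0, 15/2) → W = 60
  (103/13, 171/13) → W = 1780/13
  (0, 100/7) → W = 800/7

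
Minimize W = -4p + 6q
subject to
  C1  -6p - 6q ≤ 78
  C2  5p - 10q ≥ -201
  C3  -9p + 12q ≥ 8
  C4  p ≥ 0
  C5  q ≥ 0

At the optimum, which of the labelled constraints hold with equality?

C3 and C4

Extreme points and W = -4p + 6q:
  (1166/15, 1769/30) → W = 643/15
  (0, 201/10) → W = 603/5
  (0, 2/3) → W = 4

The minimum is at (0, 2/3). Substituting into each constraint, equality holds for C3 and C4; the remaining constraints have slack.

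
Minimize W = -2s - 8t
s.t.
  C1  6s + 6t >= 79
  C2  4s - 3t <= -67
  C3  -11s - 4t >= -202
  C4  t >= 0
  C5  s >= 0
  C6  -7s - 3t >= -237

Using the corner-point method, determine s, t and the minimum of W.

s = 0, t = 101/2, minimum W = -404

Feasible corners and W = -2s - 8t:
  (338/49, 1545/49) → W = -13036/49
  (0, 67/3) → W = -536/3
  (0, 101/2) → W = -404

At the optimal vertex, -11s - 4t = -202 and s = 0.
Solving simultaneously gives s = 0, t = 101/2.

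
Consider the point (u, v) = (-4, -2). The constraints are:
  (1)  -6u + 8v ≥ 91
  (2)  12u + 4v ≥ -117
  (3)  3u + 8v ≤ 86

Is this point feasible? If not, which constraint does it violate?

Constraint (1): -6u + 8v = 8, which is not ≥ 91. All other constraints are satisfied.

not feasible — violates (1)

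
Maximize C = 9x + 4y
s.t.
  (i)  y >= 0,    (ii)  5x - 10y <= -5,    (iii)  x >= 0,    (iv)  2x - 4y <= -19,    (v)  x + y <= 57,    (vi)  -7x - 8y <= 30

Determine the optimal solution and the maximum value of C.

x = 209/6, y = 133/6, maximum C = 2413/6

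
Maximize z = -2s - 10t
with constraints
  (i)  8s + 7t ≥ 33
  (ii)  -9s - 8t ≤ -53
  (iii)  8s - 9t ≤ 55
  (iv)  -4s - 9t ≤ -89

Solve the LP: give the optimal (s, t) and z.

Feasible corners and z = -2s - 10t:
  (-107, 127) → z = -1056
  (-235/49, 589/49) → z = -5420/49
  (12, 41/9) → z = -626/9
The feasible region is unbounded (it extends along (-7, 8), (9, 8)), but z strictly decreases along every unbounded feasible direction, so there is no improving ray and the maximum is attained at a vertex.

At the optimal vertex, 8s - 9t = 55 and -4s - 9t = -89.
Solving simultaneously gives s = 12, t = 41/9.

s = 12, t = 41/9, maximum z = -626/9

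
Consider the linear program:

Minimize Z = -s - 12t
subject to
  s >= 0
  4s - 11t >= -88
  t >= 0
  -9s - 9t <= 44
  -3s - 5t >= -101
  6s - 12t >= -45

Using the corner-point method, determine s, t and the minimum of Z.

s = 329/22, t = 247/22, minimum Z = -3293/22

Feasible corners and Z = -s - 12t:
  (0, 0) → Z = 0
  (0, 15/4) → Z = -45
  (101/3, 0) → Z = -101/3
  (329/22, 247/22) → Z = -3293/22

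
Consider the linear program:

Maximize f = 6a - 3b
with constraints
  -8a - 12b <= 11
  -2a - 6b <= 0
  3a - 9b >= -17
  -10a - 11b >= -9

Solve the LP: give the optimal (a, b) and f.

Feasible corners and f = 6a - 3b:
  (-11/4, 11/12) → f = -77/4
  (-101/36, 103/108) → f = -709/36
  (27/19, -9/19) → f = 189/19
  (-106/123, 197/123) → f = -409/41

a = 27/19, b = -9/19, maximum f = 189/19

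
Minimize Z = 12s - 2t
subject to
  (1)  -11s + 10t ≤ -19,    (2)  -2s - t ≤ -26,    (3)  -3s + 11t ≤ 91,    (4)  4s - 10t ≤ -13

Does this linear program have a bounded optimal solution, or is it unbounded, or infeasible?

Feasible corners and Z = 12s - 2t:
  (9, 8) → Z = 92
  (1119/91, 1058/91) → Z = 1616/13
  (247/24, 65/12) → Z = 338/3
  (767/14, 325/14) → Z = 611
The feasible region has finitely many vertices and no improving ray; the minimum is 92 at (9, 8).

bounded optimum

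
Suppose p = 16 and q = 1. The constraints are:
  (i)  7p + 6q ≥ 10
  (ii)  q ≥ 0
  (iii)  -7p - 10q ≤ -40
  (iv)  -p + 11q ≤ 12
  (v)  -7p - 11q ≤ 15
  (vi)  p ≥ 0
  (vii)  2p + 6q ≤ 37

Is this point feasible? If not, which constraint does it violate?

Constraint (vii): 2p + 6q = 38, which is not ≤ 37. All other constraints are satisfied.

not feasible — violates (vii)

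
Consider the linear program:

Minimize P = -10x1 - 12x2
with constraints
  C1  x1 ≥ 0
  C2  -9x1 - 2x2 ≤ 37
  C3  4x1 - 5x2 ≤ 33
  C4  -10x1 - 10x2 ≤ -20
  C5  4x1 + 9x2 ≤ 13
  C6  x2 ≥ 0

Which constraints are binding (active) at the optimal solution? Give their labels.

C5 and C6

Extreme points and P = -10x1 - 12x2:
  (1, 1) → P = -22
  (2, 0) → P = -20
  (13/4, 0) → P = -65/2

The minimum is at (13/4, 0). Substituting into each constraint, equality holds for C5 and C6; the remaining constraints have slack.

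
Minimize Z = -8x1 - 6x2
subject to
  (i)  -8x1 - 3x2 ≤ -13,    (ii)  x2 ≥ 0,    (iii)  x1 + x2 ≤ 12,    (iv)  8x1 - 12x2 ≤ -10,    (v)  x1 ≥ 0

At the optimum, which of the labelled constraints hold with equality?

(iii) and (iv)

Feasible corners and Z = -8x1 - 6x2:
  (21/20, 23/15) → Z = -88/5
  (0, 13/3) → Z = -26
  (67/10, 53/10) → Z = -427/5
  (0, 12) → Z = -72

The minimum is at (67/10, 53/10). Substituting into each constraint, equality holds for (iii) and (iv); the remaining constraints have slack.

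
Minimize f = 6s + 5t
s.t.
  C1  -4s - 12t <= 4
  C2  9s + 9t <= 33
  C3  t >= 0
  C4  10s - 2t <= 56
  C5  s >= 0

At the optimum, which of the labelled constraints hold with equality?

Corner points and f = 6s + 5t:
  (11/3, 0) → f = 22
  (0, 11/3) → f = 55/3
  (0, 0) → f = 0

The minimum is at (0, 0). Substituting into each constraint, equality holds for C3 and C5; the remaining constraints have slack.

C3 and C5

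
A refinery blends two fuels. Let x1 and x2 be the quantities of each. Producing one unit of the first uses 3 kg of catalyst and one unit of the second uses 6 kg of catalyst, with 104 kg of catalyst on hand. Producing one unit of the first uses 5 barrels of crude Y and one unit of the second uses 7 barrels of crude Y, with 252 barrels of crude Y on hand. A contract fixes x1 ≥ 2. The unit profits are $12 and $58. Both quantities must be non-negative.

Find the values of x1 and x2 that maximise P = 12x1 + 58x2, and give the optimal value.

Vertices and P = 12x1 + 58x2:
  (104/3, 0) → P = 416
  (2, 0) → P = 24
  (2, 49/3) → P = 2914/3

At the optimal vertex, 3x1 + 6x2 = 104 and x1 = 2.
Solving simultaneously gives x1 = 2, x2 = 49/3.

x1 = 2, x2 = 49/3, maximum P = 2914/3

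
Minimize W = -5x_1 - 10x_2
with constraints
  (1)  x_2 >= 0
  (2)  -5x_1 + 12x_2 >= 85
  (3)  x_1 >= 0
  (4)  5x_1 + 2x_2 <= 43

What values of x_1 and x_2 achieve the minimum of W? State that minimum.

x_1 = 0, x_2 = 43/2, minimum W = -215

Corner points and W = -5x_1 - 10x_2:
  (0, 85/12) → W = -425/6
  (173/35, 64/7) → W = -813/7
  (0, 43/2) → W = -215

The optimum lies where x_1 = 0 and 5x_1 + 2x_2 = 43.
Solving simultaneously gives x_1 = 0, x_2 = 43/2.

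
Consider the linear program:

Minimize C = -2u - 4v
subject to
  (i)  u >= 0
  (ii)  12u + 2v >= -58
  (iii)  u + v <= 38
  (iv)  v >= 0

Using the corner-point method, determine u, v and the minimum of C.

The optimum lies where u = 0 and u + v = 38.
Solving simultaneously gives u = 0, v = 38.

u = 0, v = 38, minimum C = -152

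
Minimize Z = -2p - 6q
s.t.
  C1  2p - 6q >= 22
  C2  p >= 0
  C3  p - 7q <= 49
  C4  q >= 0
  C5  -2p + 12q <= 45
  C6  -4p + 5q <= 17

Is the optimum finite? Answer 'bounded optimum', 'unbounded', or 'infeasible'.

From the feasible point (11, 0), moving in the direction (7, 1) keeps every constraint satisfied while Z decreases without bound.

unbounded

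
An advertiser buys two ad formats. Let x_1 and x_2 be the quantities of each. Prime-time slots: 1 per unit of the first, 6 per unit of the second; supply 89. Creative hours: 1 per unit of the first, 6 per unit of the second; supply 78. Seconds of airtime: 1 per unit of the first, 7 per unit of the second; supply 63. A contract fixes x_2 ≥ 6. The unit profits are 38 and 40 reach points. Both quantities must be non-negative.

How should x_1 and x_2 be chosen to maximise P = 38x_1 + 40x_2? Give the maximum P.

x_1 = 21, x_2 = 6, maximum P = 1038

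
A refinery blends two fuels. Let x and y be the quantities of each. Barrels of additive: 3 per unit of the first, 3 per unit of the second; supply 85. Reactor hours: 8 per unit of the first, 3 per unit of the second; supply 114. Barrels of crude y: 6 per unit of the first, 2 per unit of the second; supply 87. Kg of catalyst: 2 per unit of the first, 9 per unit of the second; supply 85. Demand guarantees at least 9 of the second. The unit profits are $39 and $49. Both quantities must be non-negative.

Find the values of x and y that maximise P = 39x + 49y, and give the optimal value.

Corner points and P = 39x + 49y:
  (0, 85/9) → P = 4165/9
  (0, 9) → P = 441
  (2, 9) → P = 519

At the optimal vertex, 2x + 9y = 85 and y = 9.
Solving simultaneously gives x = 2, y = 9.

x = 2, y = 9, maximum P = 519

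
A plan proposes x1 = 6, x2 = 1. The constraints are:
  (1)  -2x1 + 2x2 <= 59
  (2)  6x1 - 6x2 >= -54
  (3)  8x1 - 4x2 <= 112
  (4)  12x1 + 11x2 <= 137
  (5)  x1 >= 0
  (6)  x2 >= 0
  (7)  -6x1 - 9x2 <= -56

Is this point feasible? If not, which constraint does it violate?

Constraint (7): -6x1 - 9x2 = -45, which is not ≤ -56. All other constraints are satisfied.

not feasible — violates (7)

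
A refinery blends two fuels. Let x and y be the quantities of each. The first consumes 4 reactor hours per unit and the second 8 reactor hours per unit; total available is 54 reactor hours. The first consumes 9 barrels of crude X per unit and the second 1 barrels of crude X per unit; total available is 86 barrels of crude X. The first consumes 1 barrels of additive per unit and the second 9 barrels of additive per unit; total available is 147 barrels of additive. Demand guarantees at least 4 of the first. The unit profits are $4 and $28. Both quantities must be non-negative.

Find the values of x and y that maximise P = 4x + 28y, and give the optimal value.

x = 4, y = 19/4, maximum P = 149

Feasible corners and P = 4x + 28y:
  (86/9, 0) → P = 344/9
  (4, 0) → P = 16
  (317/34, 71/34) → P = 1628/17
  (4, 19/4) → P = 149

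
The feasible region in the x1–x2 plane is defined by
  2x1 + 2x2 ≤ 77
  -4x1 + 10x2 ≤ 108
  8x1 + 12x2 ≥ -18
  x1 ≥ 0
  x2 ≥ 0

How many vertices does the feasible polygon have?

Pairwise boundary intersections that survive every other constraint:
  (277/14, 131/7)
  (77/2, 0)
  (0, 54/5)
  (0, 0)

4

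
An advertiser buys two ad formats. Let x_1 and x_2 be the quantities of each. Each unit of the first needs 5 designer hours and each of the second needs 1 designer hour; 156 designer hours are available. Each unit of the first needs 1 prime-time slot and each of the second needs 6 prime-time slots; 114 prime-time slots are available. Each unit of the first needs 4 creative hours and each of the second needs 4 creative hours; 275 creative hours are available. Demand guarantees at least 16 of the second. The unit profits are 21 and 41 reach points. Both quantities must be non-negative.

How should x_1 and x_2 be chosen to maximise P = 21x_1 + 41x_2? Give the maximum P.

x_1 = 18, x_2 = 16, maximum P = 1034

Vertices and P = 21x_1 + 41x_2:
  (0, 19) → P = 779
  (0, 16) → P = 656
  (18, 16) → P = 1034

At the optimal vertex, x_1 + 6x_2 = 114 and x_2 = 16.
Solving simultaneously gives x_1 = 18, x_2 = 16.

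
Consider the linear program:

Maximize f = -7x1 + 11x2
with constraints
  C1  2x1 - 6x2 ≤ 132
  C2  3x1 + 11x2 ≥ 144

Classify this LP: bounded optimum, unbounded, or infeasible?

unbounded

From the feasible point (579/10, -27/10), moving in the direction (-11, 3) keeps every constraint satisfied while f increases without bound.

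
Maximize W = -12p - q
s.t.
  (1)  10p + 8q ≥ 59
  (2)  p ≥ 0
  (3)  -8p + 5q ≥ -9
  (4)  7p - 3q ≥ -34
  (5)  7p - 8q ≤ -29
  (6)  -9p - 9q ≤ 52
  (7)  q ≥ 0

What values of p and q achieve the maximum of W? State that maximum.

p = 0, q = 59/8, maximum W = -59/8

Corner points and W = -12p - q:
  (0, 59/8) → W = -59/8
  (30/17, 703/136) → W = -3583/136
  (0, 34/3) → W = -34/3
  (217/29, 295/29) → W = -2899/29
The feasible region is unbounded (it extends along (5, 8), (3, 7)), but W strictly decreases along every unbounded feasible direction, so there is no improving ray and the maximum is attained at a vertex.

At the optimal vertex, 10p + 8q = 59 and p = 0.
Solving simultaneously gives p = 0, q = 59/8.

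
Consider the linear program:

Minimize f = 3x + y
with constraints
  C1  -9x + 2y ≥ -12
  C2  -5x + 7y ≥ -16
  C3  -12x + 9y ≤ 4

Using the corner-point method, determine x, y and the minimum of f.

Extreme points and f = 3x + y:
  (52/53, -84/53) → f = 72/53
  (116/57, 60/19) → f = 176/19
  (-172/39, -212/39) → f = -56/3

x = -172/39, y = -212/39, minimum f = -56/3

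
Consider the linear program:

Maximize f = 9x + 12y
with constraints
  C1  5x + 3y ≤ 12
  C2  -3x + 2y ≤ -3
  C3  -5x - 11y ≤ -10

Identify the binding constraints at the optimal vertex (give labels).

C1 and C2

Corner points and f = 9x + 12y:
  (33/19, 21/19) → f = 549/19
  (51/20, -1/4) → f = 399/20
  (53/43, 15/43) → f = 657/43

The maximum is at (33/19, 21/19). Substituting into each constraint, equality holds for C1 and C2; the remaining constraints have slack.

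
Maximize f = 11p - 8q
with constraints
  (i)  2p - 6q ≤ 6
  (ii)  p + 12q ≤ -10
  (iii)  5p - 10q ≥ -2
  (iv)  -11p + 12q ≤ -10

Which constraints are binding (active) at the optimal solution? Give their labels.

Vertices and f = 11p - 8q:
  (2/5, -13/15) → f = 34/3
  (-2/7, -23/21) → f = 118/21
  (0, -5/6) → f = 20/3

The maximum is at (2/5, -13/15). Substituting into each constraint, equality holds for (i) and (ii); the remaining constraints have slack.

(i) and (ii)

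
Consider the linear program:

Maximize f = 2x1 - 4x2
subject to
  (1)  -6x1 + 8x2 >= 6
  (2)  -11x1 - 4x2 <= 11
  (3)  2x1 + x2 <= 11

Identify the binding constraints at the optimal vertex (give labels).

(1) and (2)

Corner points and f = 2x1 - 4x2:
  (-1, 0) → f = -2
  (41/11, 39/11) → f = -74/11
  (-55/3, 143/3) → f = -682/3

The maximum is at (-1, 0). Substituting into each constraint, equality holds for (1) and (2); the remaining constraints have slack.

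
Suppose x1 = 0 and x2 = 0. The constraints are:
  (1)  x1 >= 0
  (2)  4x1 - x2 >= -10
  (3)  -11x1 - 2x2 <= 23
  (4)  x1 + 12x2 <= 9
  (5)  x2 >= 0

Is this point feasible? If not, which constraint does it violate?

feasible

(1): 0 ≥ 0 ✓
(2): 0 ≥ -10 ✓
(3): 0 ≤ 23 ✓
(4): 0 ≤ 9 ✓
(5): 0 ≥ 0 ✓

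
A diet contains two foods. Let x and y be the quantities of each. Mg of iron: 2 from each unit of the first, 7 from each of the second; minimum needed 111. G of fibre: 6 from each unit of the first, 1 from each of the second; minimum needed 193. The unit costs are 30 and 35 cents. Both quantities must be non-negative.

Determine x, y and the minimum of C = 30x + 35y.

The feasible region is unbounded (it extends along (0, 1), (1, 0)), but C strictly increases along every unbounded feasible direction, so there is no improving ray and the minimum is attained at a vertex.

The binding constraints are 2x + 7y = 111 and 6x + y = 193.
Solving simultaneously gives x = 31, y = 7.

x = 31, y = 7, minimum C = 1175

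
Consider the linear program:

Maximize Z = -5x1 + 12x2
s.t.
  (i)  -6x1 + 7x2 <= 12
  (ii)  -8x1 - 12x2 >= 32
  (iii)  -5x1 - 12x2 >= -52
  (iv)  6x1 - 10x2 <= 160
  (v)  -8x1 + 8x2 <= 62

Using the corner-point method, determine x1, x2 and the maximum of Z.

Corner points and Z = -5x1 + 12x2:
  (-23/8, -3/4) → Z = 43/8
  (-169/4, -69/2) → Z = -811/4
  (200/19, -184/19) → Z = -3208/19
  (-475/8, -413/8) → Z = -2581/8

x1 = -23/8, x2 = -3/4, maximum Z = 43/8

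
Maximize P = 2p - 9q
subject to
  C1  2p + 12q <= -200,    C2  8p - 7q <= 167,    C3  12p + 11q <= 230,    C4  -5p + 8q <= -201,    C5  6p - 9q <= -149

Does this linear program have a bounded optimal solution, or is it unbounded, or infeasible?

unbounded

From the feasible point (-3001/3, -1951/3), moving in the direction (-9, -6) keeps every constraint satisfied while P increases without bound.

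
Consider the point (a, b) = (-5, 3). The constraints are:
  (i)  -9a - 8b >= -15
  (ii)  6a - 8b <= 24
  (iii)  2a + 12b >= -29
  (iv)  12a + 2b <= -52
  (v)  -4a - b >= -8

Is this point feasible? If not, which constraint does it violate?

(i): 21 ≥ -15 ✓
(ii): -54 ≤ 24 ✓
(iii): 26 ≥ -29 ✓
(iv): -54 ≤ -52 ✓
(v): 17 ≥ -8 ✓

feasible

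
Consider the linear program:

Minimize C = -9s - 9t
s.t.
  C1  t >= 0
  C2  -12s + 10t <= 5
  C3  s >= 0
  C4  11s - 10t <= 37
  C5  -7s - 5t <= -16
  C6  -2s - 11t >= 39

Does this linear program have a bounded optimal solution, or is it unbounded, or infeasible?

The boundaries t = 0 and 11s - 10t = 37 meet at (37/11, 0), but that point violates -2s - 11t ≥ 39. Every candidate vertex is excluded by some other constraint, so the feasible region is empty.

infeasible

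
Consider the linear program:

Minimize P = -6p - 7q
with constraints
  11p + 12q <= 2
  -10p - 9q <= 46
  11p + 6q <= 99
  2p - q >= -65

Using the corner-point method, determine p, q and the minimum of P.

Corner points and P = -6p - 7q:
  (196/11, -97/6) → P = 413/66
  (-778/35, 719/35) → P = -73/7
  (389/13, -1496/39) → P = 3470/39
  (-631/28, 279/14) → P = -30/7

p = -778/35, q = 719/35, minimum P = -73/7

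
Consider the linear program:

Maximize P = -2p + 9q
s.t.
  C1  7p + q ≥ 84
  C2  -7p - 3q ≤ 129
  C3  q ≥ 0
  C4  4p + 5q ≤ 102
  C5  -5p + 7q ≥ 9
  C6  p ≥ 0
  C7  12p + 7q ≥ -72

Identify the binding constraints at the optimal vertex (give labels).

Corner points and P = -2p + 9q:
  (318/31, 378/31) → P = 2766/31
  (193/18, 161/18) → P = 1063/18
  (669/53, 546/53) → P = 3576/53

The maximum is at (318/31, 378/31). Substituting into each constraint, equality holds for C1 and C4; the remaining constraints have slack.

C1 and C4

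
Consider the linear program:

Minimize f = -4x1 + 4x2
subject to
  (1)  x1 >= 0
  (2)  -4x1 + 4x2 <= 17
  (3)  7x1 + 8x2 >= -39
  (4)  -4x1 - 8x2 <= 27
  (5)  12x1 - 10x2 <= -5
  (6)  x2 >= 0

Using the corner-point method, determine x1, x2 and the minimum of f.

x1 = 0, x2 = 1/2, minimum f = 2

Vertices and f = -4x1 + 4x2:
  (0, 17/4) → f = 17
  (0, 1/2) → f = 2
  (75/4, 23) → f = 17

At the optimal vertex, x1 = 0 and 12x1 - 10x2 = -5.
Solving simultaneously gives x1 = 0, x2 = 1/2.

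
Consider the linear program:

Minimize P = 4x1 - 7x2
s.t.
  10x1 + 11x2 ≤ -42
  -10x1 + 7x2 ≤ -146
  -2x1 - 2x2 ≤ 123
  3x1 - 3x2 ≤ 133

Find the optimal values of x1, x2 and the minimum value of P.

Vertices and P = 4x1 - 7x2:
  (328/45, -94/9) → P = 1534/15
  (191/9, -208/9) → P = 740/3
  (-569/34, -761/17) → P = 4189/17
  (-103/12, -635/12) → P = 4033/12

The optimum lies where 10x1 + 11x2 = -42 and -10x1 + 7x2 = -146.
Solving simultaneously gives x1 = 328/45, x2 = -94/9.

x1 = 328/45, x2 = -94/9, minimum P = 1534/15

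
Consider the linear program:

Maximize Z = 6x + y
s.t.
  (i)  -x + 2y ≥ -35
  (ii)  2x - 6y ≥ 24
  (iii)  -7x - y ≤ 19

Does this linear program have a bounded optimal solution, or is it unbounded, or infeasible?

Vertices and Z = 6x + y:
  (81, 23) → Z = 509
  (-1/5, -88/5) → Z = -94/5
  (-45/22, -103/22) → Z = -373/22
The feasible region has finitely many vertices and no improving ray; the maximum is 509 at (81, 23).

bounded optimum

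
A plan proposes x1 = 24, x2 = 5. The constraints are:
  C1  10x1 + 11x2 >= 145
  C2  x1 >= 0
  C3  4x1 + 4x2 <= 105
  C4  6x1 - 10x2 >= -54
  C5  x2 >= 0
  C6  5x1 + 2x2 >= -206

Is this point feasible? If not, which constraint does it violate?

not feasible — violates C3

Constraint C3: 4x1 + 4x2 = 116, which is not ≤ 105. All other constraints are satisfied.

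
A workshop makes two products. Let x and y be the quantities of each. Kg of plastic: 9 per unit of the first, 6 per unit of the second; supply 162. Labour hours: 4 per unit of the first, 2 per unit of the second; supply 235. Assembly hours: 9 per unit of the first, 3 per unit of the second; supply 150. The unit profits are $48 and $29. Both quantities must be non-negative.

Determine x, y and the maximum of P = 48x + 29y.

x = 46/3, y = 4, maximum P = 852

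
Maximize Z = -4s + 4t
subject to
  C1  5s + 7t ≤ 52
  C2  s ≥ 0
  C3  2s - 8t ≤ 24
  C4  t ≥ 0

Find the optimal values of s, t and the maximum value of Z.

Feasible corners and Z = -4s + 4t:
  (0, 52/7) → Z = 208/7
  (52/5, 0) → Z = -208/5
  (0, 0) → Z = 0

s = 0, t = 52/7, maximum Z = 208/7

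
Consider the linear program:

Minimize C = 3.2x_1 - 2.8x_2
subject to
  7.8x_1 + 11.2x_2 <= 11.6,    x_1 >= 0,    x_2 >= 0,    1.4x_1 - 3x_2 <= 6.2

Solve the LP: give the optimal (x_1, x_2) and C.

Vertices and C = 3.2x_1 - 2.8x_2:
  (0, 29/28) → C = -29/10
  (58/39, 0) → C = 928/195
  (0, 0) → C = 0

At the optimal vertex, 7.8x_1 + 11.2x_2 = 11.6 and x_1 = 0.
Solving simultaneously gives x_1 = 0, x_2 = 29/28.

x_1 = 0, x_2 = 29/28, minimum C = -29/10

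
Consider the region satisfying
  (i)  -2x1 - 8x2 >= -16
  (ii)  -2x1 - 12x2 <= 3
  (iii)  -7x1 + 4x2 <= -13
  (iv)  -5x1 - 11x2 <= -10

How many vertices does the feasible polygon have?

4

Of the 6 pairwise boundary intersections, those satisfying every inequality are:
  (27, -19/4)
  (21/8, 43/32)
  (153/38, -35/38)
  (183/97, 5/97)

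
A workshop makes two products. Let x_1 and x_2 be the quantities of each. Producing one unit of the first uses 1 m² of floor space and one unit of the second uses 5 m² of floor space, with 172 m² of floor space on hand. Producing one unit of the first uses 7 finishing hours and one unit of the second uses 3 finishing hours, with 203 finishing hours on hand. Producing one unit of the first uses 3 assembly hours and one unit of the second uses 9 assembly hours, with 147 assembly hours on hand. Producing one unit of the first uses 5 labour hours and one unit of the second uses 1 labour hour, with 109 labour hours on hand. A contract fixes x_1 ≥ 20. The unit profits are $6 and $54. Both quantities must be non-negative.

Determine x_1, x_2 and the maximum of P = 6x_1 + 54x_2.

Corner points and P = 6x_1 + 54x_2:
  (109/5, 0) → P = 654/5
  (20, 0) → P = 120
  (20, 9) → P = 606

The binding constraints are 5x_1 + x_2 = 109 and x_1 = 20.
Solving simultaneously gives x_1 = 20, x_2 = 9.

x_1 = 20, x_2 = 9, maximum P = 606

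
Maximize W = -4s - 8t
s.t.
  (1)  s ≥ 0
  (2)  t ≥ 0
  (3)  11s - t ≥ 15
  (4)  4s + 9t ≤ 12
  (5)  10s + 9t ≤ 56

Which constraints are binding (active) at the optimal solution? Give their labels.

(2) and (3)

Vertices and W = -4s - 8t:
  (15/11, 0) → W = -60/11
  (3, 0) → W = -12
  (147/103, 72/103) → W = -1164/103

The maximum is at (15/11, 0). Substituting into each constraint, equality holds for (2) and (3); the remaining constraints have slack.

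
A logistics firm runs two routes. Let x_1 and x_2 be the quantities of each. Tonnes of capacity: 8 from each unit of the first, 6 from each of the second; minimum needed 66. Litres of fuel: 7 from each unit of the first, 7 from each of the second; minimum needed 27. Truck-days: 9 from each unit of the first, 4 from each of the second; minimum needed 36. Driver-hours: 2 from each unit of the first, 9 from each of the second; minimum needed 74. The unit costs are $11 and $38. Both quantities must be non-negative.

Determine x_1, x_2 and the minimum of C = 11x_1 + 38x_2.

x_1 = 5/2, x_2 = 23/3, minimum C = 1913/6

Corner points and C = 11x_1 + 38x_2:
  (0, 11) → C = 418
  (37, 0) → C = 407
  (5/2, 23/3) → C = 1913/6
The feasible region is unbounded (it extends along (0, 1), (1, 0)), but C strictly increases along every unbounded feasible direction, so there is no improving ray and the minimum is attained at a vertex.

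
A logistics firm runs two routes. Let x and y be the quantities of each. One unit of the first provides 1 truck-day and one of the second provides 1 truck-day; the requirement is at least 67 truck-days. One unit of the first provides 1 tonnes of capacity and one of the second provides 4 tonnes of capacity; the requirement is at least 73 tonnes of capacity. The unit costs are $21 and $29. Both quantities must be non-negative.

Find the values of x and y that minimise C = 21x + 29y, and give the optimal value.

x = 65, y = 2, minimum C = 1423

Corner points and C = 21x + 29y:
  (0, 67) → C = 1943
  (73, 0) → C = 1533
  (65, 2) → C = 1423
The feasible region is unbounded (it extends along (0, 1), (1, 0)), but C strictly increases along every unbounded feasible direction, so there is no improving ray and the minimum is attained at a vertex.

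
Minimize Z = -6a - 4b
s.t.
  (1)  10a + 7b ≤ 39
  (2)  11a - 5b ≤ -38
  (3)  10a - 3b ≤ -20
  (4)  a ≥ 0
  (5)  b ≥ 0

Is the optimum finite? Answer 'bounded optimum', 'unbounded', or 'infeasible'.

The boundaries 10a + 7b = 39 and 11a - 5b = -38 meet at (-71/127, 809/127), but that point violates a ≥ 0. Every candidate vertex is excluded by some other constraint, so the feasible region is empty.

infeasible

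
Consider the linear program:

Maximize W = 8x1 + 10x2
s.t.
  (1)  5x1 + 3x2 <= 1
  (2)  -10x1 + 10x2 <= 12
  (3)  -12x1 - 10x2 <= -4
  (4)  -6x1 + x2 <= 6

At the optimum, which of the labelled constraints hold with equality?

(1) and (2)

Feasible corners and W = 8x1 + 10x2:
  (-13/40, 7/8) → W = 123/20
  (-1/7, 4/7) → W = 32/7
  (-4/11, 46/55) → W = 60/11

The maximum is at (-13/40, 7/8). Substituting into each constraint, equality holds for (1) and (2); the remaining constraints have slack.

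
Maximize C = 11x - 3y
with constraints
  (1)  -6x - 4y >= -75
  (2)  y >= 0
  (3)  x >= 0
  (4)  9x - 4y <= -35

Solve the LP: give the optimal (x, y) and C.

x = 8/3, y = 59/4, maximum C = -179/12

Vertices and C = 11x - 3y:
  (0, 75/4) → C = -225/4
  (8/3, 59/4) → C = -179/12
  (0, 35/4) → C = -105/4

The optimum lies where -6x - 4y = -75 and 9x - 4y = -35.
Solving simultaneously gives x = 8/3, y = 59/4.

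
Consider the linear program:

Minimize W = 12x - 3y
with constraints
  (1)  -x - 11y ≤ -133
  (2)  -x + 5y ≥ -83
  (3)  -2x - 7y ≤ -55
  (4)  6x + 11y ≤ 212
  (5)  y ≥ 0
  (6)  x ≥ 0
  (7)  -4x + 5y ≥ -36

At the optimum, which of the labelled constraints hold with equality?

(4) and (6)

Extreme points and W = 12x - 3y:
  (79/5, 586/55) → W = 1734/11
  (0, 133/11) → W = -399/11
  (0, 212/11) → W = -636/11

The minimum is at (0, 212/11). Substituting into each constraint, equality holds for (4) and (6); the remaining constraints have slack.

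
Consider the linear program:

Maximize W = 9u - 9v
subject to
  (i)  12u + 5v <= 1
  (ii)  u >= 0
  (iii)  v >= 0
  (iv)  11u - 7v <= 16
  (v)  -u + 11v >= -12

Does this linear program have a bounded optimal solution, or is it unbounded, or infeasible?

bounded optimum

Extreme points and W = 9u - 9v:
  (0, 1/5) → W = -9/5
  (1/12, 0) → W = 3/4
  (0, 0) → W = 0
The feasible region has finitely many vertices and no improving ray; the maximum is 3/4 at (1/12, 0).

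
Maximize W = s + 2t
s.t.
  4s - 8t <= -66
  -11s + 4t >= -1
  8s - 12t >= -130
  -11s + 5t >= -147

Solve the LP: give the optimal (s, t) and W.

s = 133/25, t = 719/50, maximum W = 852/25

Vertices and W = s + 2t:
  (34/9, 365/36) → W = 433/18
  (-31/2, 1/2) → W = -29/2
  (133/25, 719/50) → W = 852/25

The optimum lies where -11s + 4t = -1 and 8s - 12t = -130.
Solving simultaneously gives s = 133/25, t = 719/50.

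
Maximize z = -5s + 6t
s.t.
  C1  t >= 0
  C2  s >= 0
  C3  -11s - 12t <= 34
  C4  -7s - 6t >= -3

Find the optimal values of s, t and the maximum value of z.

s = 0, t = 1/2, maximum z = 3

Feasible corners and z = -5s + 6t:
  (0, 0) → z = 0
  (3/7, 0) → z = -15/7
  (0, 1/2) → z = 3

The binding constraints are s = 0 and -7s - 6t = -3.
Solving simultaneously gives s = 0, t = 1/2.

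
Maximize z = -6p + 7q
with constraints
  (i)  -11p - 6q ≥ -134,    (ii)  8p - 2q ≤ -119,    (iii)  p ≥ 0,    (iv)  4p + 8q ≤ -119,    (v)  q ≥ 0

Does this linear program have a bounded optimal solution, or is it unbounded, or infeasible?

The boundaries 4p + 8q = -119 and q = 0 meet at (-119/4, 0), but that point violates p ≥ 0. Every candidate vertex is excluded by some other constraint, so the feasible region is empty.

infeasible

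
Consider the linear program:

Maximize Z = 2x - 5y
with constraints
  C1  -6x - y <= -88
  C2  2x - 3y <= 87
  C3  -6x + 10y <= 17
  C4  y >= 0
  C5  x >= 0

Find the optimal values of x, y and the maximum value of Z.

x = 87/2, y = 0, maximum Z = 87

Extreme points and Z = 2x - 5y:
  (863/66, 105/11) → Z = -712/33
  (44/3, 0) → Z = 88/3
  (921/2, 278) → Z = -469
  (87/2, 0) → Z = 87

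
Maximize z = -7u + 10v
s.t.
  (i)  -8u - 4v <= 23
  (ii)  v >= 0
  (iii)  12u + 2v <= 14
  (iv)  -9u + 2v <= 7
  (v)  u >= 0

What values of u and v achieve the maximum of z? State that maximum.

Feasible corners and z = -7u + 10v:
  (7/6, 0) → z = -49/6
  (0, 0) → z = 0
  (1/3, 5) → z = 143/3
  (0, 7/2) → z = 35

The binding constraints are 12u + 2v = 14 and -9u + 2v = 7.
Solving simultaneously gives u = 1/3, v = 5.

u = 1/3, v = 5, maximum z = 143/3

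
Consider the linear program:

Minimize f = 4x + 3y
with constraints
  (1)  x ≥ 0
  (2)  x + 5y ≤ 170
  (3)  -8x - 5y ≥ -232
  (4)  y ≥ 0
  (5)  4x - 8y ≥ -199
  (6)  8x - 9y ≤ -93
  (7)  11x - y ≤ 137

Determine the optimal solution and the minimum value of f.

Vertices and f = 4x + 3y:
  (0, 199/8) → f = 597/8
  (0, 31/3) → f = 31
  (41/4, 30) → f = 131
  (1623/112, 325/14) → f = 3573/28

At the optimal vertex, x = 0 and 8x - 9y = -93.
Solving simultaneously gives x = 0, y = 31/3.

x = 0, y = 31/3, minimum f = 31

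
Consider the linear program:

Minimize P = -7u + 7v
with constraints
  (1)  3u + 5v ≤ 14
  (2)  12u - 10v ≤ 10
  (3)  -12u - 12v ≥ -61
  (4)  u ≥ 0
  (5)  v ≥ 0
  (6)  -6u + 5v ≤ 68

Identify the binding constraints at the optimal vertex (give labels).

(2) and (5)

Feasible corners and P = -7u + 7v:
  (19/9, 23/15) → P = -182/45
  (0, 14/5) → P = 98/5
  (5/6, 0) → P = -35/6
  (0, 0) → P = 0

The minimum is at (5/6, 0). Substituting into each constraint, equality holds for (2) and (5); the remaining constraints have slack.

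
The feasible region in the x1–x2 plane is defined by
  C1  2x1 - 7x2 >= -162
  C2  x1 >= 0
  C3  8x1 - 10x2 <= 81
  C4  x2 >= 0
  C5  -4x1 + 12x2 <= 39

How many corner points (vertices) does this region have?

4

Of the 10 pairwise boundary intersections, those satisfying every inequality are:
  (0, 0)
  (0, 13/4)
  (81/8, 0)
  (681/28, 159/14)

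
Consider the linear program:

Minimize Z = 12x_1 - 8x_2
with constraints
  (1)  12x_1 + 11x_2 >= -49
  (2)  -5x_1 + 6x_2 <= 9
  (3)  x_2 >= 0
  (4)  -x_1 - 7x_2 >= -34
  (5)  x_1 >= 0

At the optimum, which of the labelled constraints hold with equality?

Vertices and Z = 12x_1 - 8x_2:
  (141/41, 179/41) → Z = 260/41
  (0, 3/2) → Z = -12
  (34, 0) → Z = 408
  (0, 0) → Z = 0

The minimum is at (0, 3/2). Substituting into each constraint, equality holds for (2) and (5); the remaining constraints have slack.

(2) and (5)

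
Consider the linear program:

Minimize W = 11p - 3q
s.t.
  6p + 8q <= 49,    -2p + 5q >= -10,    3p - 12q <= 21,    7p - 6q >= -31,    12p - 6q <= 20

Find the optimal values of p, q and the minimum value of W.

Vertices and W = 11p - 3q:
  (1/2, 23/4) → W = -47/4
  (227/66, 39/11) → W = 1795/66
  (-83/11, -40/11) → W = -793/11
  (19/21, -32/21) → W = 305/21

At the optimal vertex, 3p - 12q = 21 and 7p - 6q = -31.
Solving simultaneously gives p = -83/11, q = -40/11.

p = -83/11, q = -40/11, minimum W = -793/11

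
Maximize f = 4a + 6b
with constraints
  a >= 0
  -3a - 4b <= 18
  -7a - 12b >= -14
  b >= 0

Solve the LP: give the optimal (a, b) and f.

a = 2, b = 0, maximum f = 8

Feasible corners and f = 4a + 6b:
  (0, 7/6) → f = 7
  (0, 0) → f = 0
  (2, 0) → f = 8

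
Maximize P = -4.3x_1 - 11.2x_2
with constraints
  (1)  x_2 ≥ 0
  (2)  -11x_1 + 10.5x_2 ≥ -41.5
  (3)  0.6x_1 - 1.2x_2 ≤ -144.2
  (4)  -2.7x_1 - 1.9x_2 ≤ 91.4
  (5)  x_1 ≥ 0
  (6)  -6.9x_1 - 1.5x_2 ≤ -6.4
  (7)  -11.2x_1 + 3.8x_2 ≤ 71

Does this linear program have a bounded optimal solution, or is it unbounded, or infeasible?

bounded optimum

Corner points and P = -4.3x_1 - 11.2x_2:
  (5213/23, 16111/69) → P = -2476909/690
  (11569/279, 39311/279) → P = -1633433/930
The feasible region has finitely many vertices and no improving ray; the maximum is -1633433/930 at (11569/279, 39311/279).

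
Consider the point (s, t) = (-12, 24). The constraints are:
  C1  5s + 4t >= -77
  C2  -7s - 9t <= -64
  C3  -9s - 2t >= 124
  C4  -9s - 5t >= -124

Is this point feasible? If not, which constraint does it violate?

Constraint C3: -9s - 2t = 60, which is not ≥ 124. All other constraints are satisfied.

not feasible — violates C3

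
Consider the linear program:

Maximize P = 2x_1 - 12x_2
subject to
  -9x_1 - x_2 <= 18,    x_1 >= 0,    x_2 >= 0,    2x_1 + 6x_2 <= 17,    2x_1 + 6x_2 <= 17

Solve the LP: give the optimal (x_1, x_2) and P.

The optimum lies where x_2 = 0 and 2x_1 + 6x_2 = 17.
Solving simultaneously gives x_1 = 17/2, x_2 = 0.

x_1 = 17/2, x_2 = 0, maximum P = 17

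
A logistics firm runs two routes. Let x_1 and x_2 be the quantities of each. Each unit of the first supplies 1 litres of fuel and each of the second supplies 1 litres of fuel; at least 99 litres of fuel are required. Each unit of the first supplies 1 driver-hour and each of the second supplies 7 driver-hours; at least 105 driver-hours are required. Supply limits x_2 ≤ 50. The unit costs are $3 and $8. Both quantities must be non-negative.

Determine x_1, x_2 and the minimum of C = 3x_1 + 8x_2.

x_1 = 98, x_2 = 1, minimum C = 302

Feasible corners and C = 3x_1 + 8x_2:
  (105, 0) → C = 315
  (98, 1) → C = 302
  (49, 50) → C = 547
The feasible region is unbounded (it extends along (1, 0)), but C strictly increases along every unbounded feasible direction, so there is no improving ray and the minimum is attained at a vertex.

At the optimal vertex, x_1 + x_2 = 99 and x_1 + 7x_2 = 105.
Solving simultaneously gives x_1 = 98, x_2 = 1.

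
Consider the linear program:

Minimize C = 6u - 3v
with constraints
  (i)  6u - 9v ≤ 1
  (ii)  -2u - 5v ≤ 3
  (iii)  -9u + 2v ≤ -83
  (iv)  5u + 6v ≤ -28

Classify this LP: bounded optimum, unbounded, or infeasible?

infeasible

The boundaries 6u - 9v = 1 and -9u + 2v = -83 meet at (745/69, 163/23), but that point violates 5u + 6v ≤ -28. Every candidate vertex is excluded by some other constraint, so the feasible region is empty.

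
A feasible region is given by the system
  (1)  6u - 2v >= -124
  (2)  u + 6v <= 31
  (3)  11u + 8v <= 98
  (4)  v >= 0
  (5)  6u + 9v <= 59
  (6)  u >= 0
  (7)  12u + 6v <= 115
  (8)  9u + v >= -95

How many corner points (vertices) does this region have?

Pairwise boundary intersections that survive every other constraint:
  (25/9, 127/27)
  (0, 31/6)
  (98/11, 0)
  (410/51, 61/51)
  (0, 0)

5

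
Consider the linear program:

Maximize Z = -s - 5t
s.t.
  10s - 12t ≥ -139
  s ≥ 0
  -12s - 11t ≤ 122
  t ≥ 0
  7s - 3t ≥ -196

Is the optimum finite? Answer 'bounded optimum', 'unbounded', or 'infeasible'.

Vertices and Z = -s - 5t:
  (0, 139/12) → Z = -695/12
  (0, 0) → Z = 0
The feasible region has finitely many vertices and no improving ray; the maximum is 0 at (0, 0).

bounded optimum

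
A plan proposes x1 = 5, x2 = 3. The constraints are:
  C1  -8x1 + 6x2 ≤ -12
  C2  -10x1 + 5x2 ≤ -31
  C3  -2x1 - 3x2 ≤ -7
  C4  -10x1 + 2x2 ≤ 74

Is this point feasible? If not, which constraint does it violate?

feasible

C1: -22 ≤ -12 ✓
C2: -35 ≤ -31 ✓
C3: -19 ≤ -7 ✓
C4: -44 ≤ 74 ✓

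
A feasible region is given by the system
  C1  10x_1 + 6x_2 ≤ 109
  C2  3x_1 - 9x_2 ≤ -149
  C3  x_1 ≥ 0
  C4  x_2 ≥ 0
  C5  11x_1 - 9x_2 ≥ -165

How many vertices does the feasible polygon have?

3

Pairwise boundary intersections that survive every other constraint:
  (29/36, 1817/108)
  (0, 109/6)
  (0, 149/9)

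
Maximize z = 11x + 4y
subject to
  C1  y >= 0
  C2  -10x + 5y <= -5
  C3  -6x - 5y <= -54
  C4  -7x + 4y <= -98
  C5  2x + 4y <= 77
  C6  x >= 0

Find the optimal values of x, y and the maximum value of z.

Corner points and z = 11x + 4y:
  (14, 0) → z = 154
  (77/2, 0) → z = 847/2
  (175/9, 343/36) → z = 252

x = 77/2, y = 0, maximum z = 847/2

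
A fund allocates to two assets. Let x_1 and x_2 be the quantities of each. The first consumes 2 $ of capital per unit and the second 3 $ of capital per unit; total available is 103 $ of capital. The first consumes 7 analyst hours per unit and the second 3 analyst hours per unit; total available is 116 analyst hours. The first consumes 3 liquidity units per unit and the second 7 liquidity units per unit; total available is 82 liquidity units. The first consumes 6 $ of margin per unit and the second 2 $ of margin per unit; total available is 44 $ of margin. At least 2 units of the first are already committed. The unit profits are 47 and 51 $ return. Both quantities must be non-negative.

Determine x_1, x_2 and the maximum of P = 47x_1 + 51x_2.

Vertices and P = 47x_1 + 51x_2:
  (22/3, 0) → P = 1034/3
  (2, 0) → P = 94
  (4, 10) → P = 698
  (2, 76/7) → P = 4534/7

At the optimal vertex, 3x_1 + 7x_2 = 82 and 6x_1 + 2x_2 = 44.
Solving simultaneously gives x_1 = 4, x_2 = 10.

x_1 = 4, x_2 = 10, maximum P = 698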